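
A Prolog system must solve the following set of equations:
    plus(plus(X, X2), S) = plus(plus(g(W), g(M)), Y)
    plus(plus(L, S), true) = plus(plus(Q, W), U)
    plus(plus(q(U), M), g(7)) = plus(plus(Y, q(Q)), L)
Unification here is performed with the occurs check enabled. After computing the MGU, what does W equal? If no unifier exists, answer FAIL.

Decompose plus/2: plus(X, X2) = plus(g(W), g(M)),  S = Y.
Decompose plus/2: X = g(W),  X2 = g(M).
Bind X := g(W); no other remaining equation mentions X.
Bind X2 := g(M); no other remaining equation mentions X2.
Bind S := Y; substituting into the one remaining equation that mentions S gives: plus(plus(L, Y), true) = plus(plus(Q, W), U).
Decompose plus/2: plus(L, Y) = plus(Q, W),  true = U.
Decompose plus/2: L = Q,  Y = W.
Bind L := Q; substituting into the one remaining equation that mentions L gives: plus(plus(q(U), M), g(7)) = plus(plus(Y, q(Q)), Q).
Bind Y := W; substituting into the one remaining equation that mentions Y gives: plus(plus(q(U), M), g(7)) = plus(plus(W, q(Q)), Q). Substituting into the earlier binding gives S := W.
Bind U := true; substituting into the remaining equation gives: plus(plus(q(true), M), g(7)) = plus(plus(W, q(Q)), Q).
Decompose plus/2: plus(q(true), M) = plus(W, q(Q)),  g(7) = Q.
Decompose plus/2: q(true) = W,  M = q(Q).
Bind W := q(true); no other remaining equation mentions W. Substituting into the earlier bindings gives X := g(q(true)), S := q(true), Y := q(true).
Bind M := q(Q); no other remaining equation mentions M. Substituting into the earlier binding gives X2 := g(q(Q)).
Bind Q := g(7). Substituting into the earlier bindings gives X2 := g(q(g(7))), L := g(7), M := q(g(7)).
MGU = { X ↦ g(q(true)), X2 ↦ g(q(g(7))), S ↦ q(true), L ↦ g(7), Y ↦ q(true), U ↦ true, W ↦ q(true), M ↦ q(g(7)), Q ↦ g(7) }, so W ↦ q(true).

q(true)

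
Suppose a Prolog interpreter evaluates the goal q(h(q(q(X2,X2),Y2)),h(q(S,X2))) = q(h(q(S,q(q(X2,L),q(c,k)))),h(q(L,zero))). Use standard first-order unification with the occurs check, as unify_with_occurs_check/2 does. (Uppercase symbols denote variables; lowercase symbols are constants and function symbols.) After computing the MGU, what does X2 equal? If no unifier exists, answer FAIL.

zero

Decompose q/2: h(q(q(X2,X2),Y2)) = h(q(S,q(q(X2,L),q(c,k)))),  h(q(S,X2)) = h(q(L,zero)).
Decompose h/1: q(q(X2,X2),Y2) = q(S,q(q(X2,L),q(c,k))).
Decompose q/2: q(X2,X2) = S,  Y2 = q(q(X2,L),q(c,k)).
Bind S := q(X2,X2); substituting into the one remaining equation that mentions S gives: h(q(q(X2,X2),X2)) = h(q(L,zero)).
Bind Y2 := q(q(X2,L),q(c,k)); no other remaining equation mentions Y2.
Decompose h/1: q(q(X2,X2),X2) = q(L,zero).
Decompose q/2: q(X2,X2) = L,  X2 = zero.
Bind L := q(X2,X2); no other remaining equation mentions L. Substituting into the earlier binding gives Y2 := q(q(X2,q(X2,X2)),q(c,k)).
Bind X2 := zero. Substituting into the earlier bindings gives S := q(zero,zero), Y2 := q(q(zero,q(zero,zero)),q(c,k)), L := q(zero,zero).
MGU = { S -> q(zero,zero), Y2 -> q(q(zero,q(zero,zero)),q(c,k)), L -> q(zero,zero), X2 -> zero }, so X2 -> zero.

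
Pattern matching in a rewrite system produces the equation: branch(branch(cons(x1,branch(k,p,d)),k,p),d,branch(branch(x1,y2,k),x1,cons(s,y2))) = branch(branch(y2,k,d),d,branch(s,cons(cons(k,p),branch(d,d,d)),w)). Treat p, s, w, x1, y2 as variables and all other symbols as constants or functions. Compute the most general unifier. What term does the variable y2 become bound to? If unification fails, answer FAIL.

Decompose branch/3: branch(cons(x1,branch(k,p,d)),k,p) = branch(y2,k,d),  d = d,  branch(branch(x1,y2,k),x1,cons(s,y2)) = branch(s,cons(cons(k,p),branch(d,d,d)),w).
Decompose branch/3: cons(x1,branch(k,p,d)) = y2,  k = k,  p = d.
Bind y2 := cons(x1,branch(k,p,d)); substituting into the one remaining equation that mentions y2 gives: branch(branch(x1,cons(x1,branch(k,p,d)),k),x1,cons(s,cons(x1,branch(k,p,d)))) = branch(s,cons(cons(k,p),branch(d,d,d)),w).
Delete trivial equation k = k.
Bind p := d; substituting into the one remaining equation that mentions p gives: branch(branch(x1,cons(x1,branch(k,d,d)),k),x1,cons(s,cons(x1,branch(k,d,d)))) = branch(s,cons(cons(k,d),branch(d,d,d)),w). Substituting into the earlier binding gives y2 := cons(x1,branch(k,d,d)).
Delete trivial equation d = d.
Decompose branch/3: branch(x1,cons(x1,branch(k,d,d)),k) = s,  x1 = cons(cons(k,d),branch(d,d,d)),  cons(s,cons(x1,branch(k,d,d))) = w.
Bind s := branch(x1,cons(x1,branch(k,d,d)),k); substituting into the one remaining equation that mentions s gives: cons(branch(x1,cons(x1,branch(k,d,d)),k),cons(x1,branch(k,d,d))) = w.
Bind x1 := cons(cons(k,d),branch(d,d,d)); substituting into the remaining equation gives: cons(branch(cons(cons(k,d),branch(d,d,d)),cons(cons(cons(k,d),branch(d,d,d)),branch(k,d,d)),k),cons(cons(cons(k,d),branch(d,d,d)),branch(k,d,d))) = w. Substituting into the earlier bindings gives y2 := cons(cons(cons(k,d),branch(d,d,d)),branch(k,d,d)), s := branch(cons(cons(k,d),branch(d,d,d)),cons(cons(cons(k,d),branch(d,d,d)),branch(k,d,d)),k).
Bind w := cons(branch(cons(cons(k,d),branch(d,d,d)),cons(cons(cons(k,d),branch(d,d,d)),branch(k,d,d)),k),cons(cons(cons(k,d),branch(d,d,d)),branch(k,d,d))).
MGU = { y2 ↦ cons(cons(cons(k,d),branch(d,d,d)),branch(k,d,d)), p ↦ d, s ↦ branch(cons(cons(k,d),branch(d,d,d)),cons(cons(cons(k,d),branch(d,d,d)),branch(k,d,d)),k), x1 ↦ cons(cons(k,d),branch(d,d,d)), w ↦ cons(branch(cons(cons(k,d),branch(d,d,d)),cons(cons(cons(k,d),branch(d,d,d)),branch(k,d,d)),k),cons(cons(cons(k,d),branch(d,d,d)),branch(k,d,d))) }, so y2 ↦ cons(cons(cons(k,d),branch(d,d,d)),branch(k,d,d)).

cons(cons(cons(k,d),branch(d,d,d)),branch(k,d,d))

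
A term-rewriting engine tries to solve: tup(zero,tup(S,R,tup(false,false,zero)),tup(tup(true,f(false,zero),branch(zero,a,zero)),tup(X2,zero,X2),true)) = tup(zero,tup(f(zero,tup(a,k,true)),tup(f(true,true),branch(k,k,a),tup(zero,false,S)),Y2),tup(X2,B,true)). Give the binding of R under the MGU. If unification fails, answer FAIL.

Decompose tup/3: zero = zero,  tup(S,R,tup(false,false,zero)) = tup(f(zero,tup(a,k,true)),tup(f(true,true),branch(k,k,a),tup(zero,false,S)),Y2),  tup(tup(true,f(false,zero),branch(zero,a,zero)),tup(X2,zero,X2),true) = tup(X2,B,true).
Delete trivial equation zero = zero.
Decompose tup/3: S = f(zero,tup(a,k,true)),  R = tup(f(true,true),branch(k,k,a),tup(zero,false,S)),  tup(false,false,zero) = Y2.
Bind S := f(zero,tup(a,k,true)); substituting into the one remaining equation that mentions S gives: R = tup(f(true,true),branch(k,k,a),tup(zero,false,f(zero,tup(a,k,true)))).
Bind R := tup(f(true,true),branch(k,k,a),tup(zero,false,f(zero,tup(a,k,true)))); no other remaining equation mentions R.
Bind Y2 := tup(false,false,zero); no other remaining equation mentions Y2.
Decompose tup/3: tup(true,f(false,zero),branch(zero,a,zero)) = X2,  tup(X2,zero,X2) = B,  true = true.
Bind X2 := tup(true,f(false,zero),branch(zero,a,zero)); substituting into the one remaining equation that mentions X2 gives: tup(tup(true,f(false,zero),branch(zero,a,zero)),zero,tup(true,f(false,zero),branch(zero,a,zero))) = B.
Bind B := tup(tup(true,f(false,zero),branch(zero,a,zero)),zero,tup(true,f(false,zero),branch(zero,a,zero))); no other remaining equation mentions B.
Delete trivial equation true = true.
MGU = { S ↦ f(zero,tup(a,k,true)), R ↦ tup(f(true,true),branch(k,k,a),tup(zero,false,f(zero,tup(a,k,true)))), Y2 ↦ tup(false,false,zero), X2 ↦ tup(true,f(false,zero),branch(zero,a,zero)), B ↦ tup(tup(true,f(false,zero),branch(zero,a,zero)),zero,tup(true,f(false,zero),branch(zero,a,zero))) }, so R ↦ tup(f(true,true),branch(k,k,a),tup(zero,false,f(zero,tup(a,k,true)))).

tup(f(true,true),branch(k,k,a),tup(zero,false,f(zero,tup(a,k,true))))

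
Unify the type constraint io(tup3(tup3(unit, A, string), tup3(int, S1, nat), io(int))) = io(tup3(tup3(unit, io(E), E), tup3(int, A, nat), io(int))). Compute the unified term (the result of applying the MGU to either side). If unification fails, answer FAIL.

io(tup3(tup3(unit, io(string), string), tup3(int, io(string), nat), io(int)))

Decompose io/1: tup3(tup3(unit, A, string), tup3(int, S1, nat), io(int)) = tup3(tup3(unit, io(E), E), tup3(int, A, nat), io(int)).
Decompose tup3/3: tup3(unit, A, string) = tup3(unit, io(E), E),  tup3(int, S1, nat) = tup3(int, A, nat),  io(int) = io(int).
Decompose tup3/3: unit = unit,  A = io(E),  string = E.
Delete trivial equation unit = unit.
Bind A := io(E); substituting into the one remaining equation that mentions A gives: tup3(int, S1, nat) = tup3(int, io(E), nat).
Bind E := string; substituting into the one remaining equation that mentions E gives: tup3(int, S1, nat) = tup3(int, io(string), nat). Substituting into the earlier binding gives A := io(string).
Decompose tup3/3: int = int,  S1 = io(string),  nat = nat.
Delete trivial equation int = int.
Bind S1 := io(string); no other remaining equation mentions S1.
Delete trivial equation nat = nat.
Delete trivial equation io(int) = io(int).
Applying the MGU to either side gives io(tup3(tup3(unit, io(string), string), tup3(int, io(string), nat), io(int))).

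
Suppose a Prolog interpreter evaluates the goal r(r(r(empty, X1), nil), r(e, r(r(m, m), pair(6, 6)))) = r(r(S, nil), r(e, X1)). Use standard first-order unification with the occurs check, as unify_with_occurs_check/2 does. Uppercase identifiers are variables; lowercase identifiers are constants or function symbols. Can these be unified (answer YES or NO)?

YES

Decompose r/2: r(r(empty, X1), nil) = r(S, nil),  r(e, r(r(m, m), pair(6, 6))) = r(e, X1).
Decompose r/2: r(empty, X1) = S,  nil = nil.
Bind S := r(empty, X1); no other remaining equation mentions S.
Delete trivial equation nil = nil.
Decompose r/2: e = e,  r(r(m, m), pair(6, 6)) = X1.
Delete trivial equation e = e.
Bind X1 := r(r(m, m), pair(6, 6)). Substituting into the earlier binding gives S := r(empty, r(r(m, m), pair(6, 6))).
No equations remain and no clash or occurs-check failure arose, so a unifier exists.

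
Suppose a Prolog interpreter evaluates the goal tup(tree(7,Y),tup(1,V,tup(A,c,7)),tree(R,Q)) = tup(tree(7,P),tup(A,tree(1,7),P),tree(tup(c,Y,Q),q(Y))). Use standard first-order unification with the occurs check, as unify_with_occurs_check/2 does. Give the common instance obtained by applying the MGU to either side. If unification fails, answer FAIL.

Decompose tup/3: tree(7,Y) = tree(7,P),  tup(1,V,tup(A,c,7)) = tup(A,tree(1,7),P),  tree(R,Q) = tree(tup(c,Y,Q),q(Y)).
Decompose tree/2: 7 = 7,  Y = P.
Delete trivial equation 7 = 7.
Bind Y := P; substituting into the one remaining equation that mentions Y gives: tree(R,Q) = tree(tup(c,P,Q),q(P)).
Decompose tup/3: 1 = A,  V = tree(1,7),  tup(A,c,7) = P.
Bind A := 1; substituting into the one remaining equation that mentions A gives: tup(1,c,7) = P.
Bind V := tree(1,7); no other remaining equation mentions V.
Bind P := tup(1,c,7); substituting into the remaining equation gives: tree(R,Q) = tree(tup(c,tup(1,c,7),Q),q(tup(1,c,7))). Substituting into the earlier binding gives Y := tup(1,c,7).
Decompose tree/2: R = tup(c,tup(1,c,7),Q),  Q = q(tup(1,c,7)).
Bind R := tup(c,tup(1,c,7),Q); no other remaining equation mentions R.
Bind Q := q(tup(1,c,7)). Substituting into the earlier binding gives R := tup(c,tup(1,c,7),q(tup(1,c,7))).
Applying the MGU to either side gives tup(tree(7,tup(1,c,7)),tup(1,tree(1,7),tup(1,c,7)),tree(tup(c,tup(1,c,7),q(tup(1,c,7))),q(tup(1,c,7)))).

tup(tree(7,tup(1,c,7)),tup(1,tree(1,7),tup(1,c,7)),tree(tup(c,tup(1,c,7),q(tup(1,c,7))),q(tup(1,c,7))))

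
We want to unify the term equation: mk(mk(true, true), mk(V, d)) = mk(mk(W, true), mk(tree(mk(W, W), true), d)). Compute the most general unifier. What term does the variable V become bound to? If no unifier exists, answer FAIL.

Decompose mk/2: mk(true, true) = mk(W, true),  mk(V, d) = mk(tree(mk(W, W), true), d).
Decompose mk/2: true = W,  true = true.
Bind W := true; substituting into the one remaining equation that mentions W gives: mk(V, d) = mk(tree(mk(true, true), true), d).
Delete trivial equation true = true.
Decompose mk/2: V = tree(mk(true, true), true),  d = d.
Bind V := tree(mk(true, true), true); no other remaining equation mentions V.
Delete trivial equation d = d.
MGU = { W ↦ true, V ↦ tree(mk(true, true), true) }, so V ↦ tree(mk(true, true), true).

tree(mk(true, true), true)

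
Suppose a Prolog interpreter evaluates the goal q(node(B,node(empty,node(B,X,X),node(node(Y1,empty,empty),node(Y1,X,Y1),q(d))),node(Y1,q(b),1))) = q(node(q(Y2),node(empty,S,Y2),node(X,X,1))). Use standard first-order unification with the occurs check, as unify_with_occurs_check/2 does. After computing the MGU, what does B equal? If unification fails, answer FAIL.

q(node(node(q(b),empty,empty),node(q(b),q(b),q(b)),q(d)))

Decompose q/1: node(B,node(empty,node(B,X,X),node(node(Y1,empty,empty),node(Y1,X,Y1),q(d))),node(Y1,q(b),1)) = node(q(Y2),node(empty,S,Y2),node(X,X,1)).
Decompose node/3: B = q(Y2),  node(empty,node(B,X,X),node(node(Y1,empty,empty),node(Y1,X,Y1),q(d))) = node(empty,S,Y2),  node(Y1,q(b),1) = node(X,X,1).
Bind B := q(Y2); substituting into the one remaining equation that mentions B gives: node(empty,node(q(Y2),X,X),node(node(Y1,empty,empty),node(Y1,X,Y1),q(d))) = node(empty,S,Y2).
Decompose node/3: empty = empty,  node(q(Y2),X,X) = S,  node(node(Y1,empty,empty),node(Y1,X,Y1),q(d)) = Y2.
Delete trivial equation empty = empty.
Bind S := node(q(Y2),X,X); no other remaining equation mentions S.
Bind Y2 := node(node(Y1,empty,empty),node(Y1,X,Y1),q(d)); no other remaining equation mentions Y2. Substituting into the earlier bindings gives B := q(node(node(Y1,empty,empty),node(Y1,X,Y1),q(d))), S := node(q(node(node(Y1,empty,empty),node(Y1,X,Y1),q(d))),X,X).
Decompose node/3: Y1 = X,  q(b) = X,  1 = 1.
Bind Y1 := X; no other remaining equation mentions Y1. Substituting into the earlier bindings gives B := q(node(node(X,empty,empty),node(X,X,X),q(d))), S := node(q(node(node(X,empty,empty),node(X,X,X),q(d))),X,X), Y2 := node(node(X,empty,empty),node(X,X,X),q(d)).
Bind X := q(b); no other remaining equation mentions X. Substituting into the earlier bindings gives B := q(node(node(q(b),empty,empty),node(q(b),q(b),q(b)),q(d))), S := node(q(node(node(q(b),empty,empty),node(q(b),q(b),q(b)),q(d))),q(b),q(b)), Y2 := node(node(q(b),empty,empty),node(q(b),q(b),q(b)),q(d)), Y1 := q(b).
Delete trivial equation 1 = 1.
MGU = { B = q(node(node(q(b),empty,empty),node(q(b),q(b),q(b)),q(d))), S = node(q(node(node(q(b),empty,empty),node(q(b),q(b),q(b)),q(d))),q(b),q(b)), Y2 = node(node(q(b),empty,empty),node(q(b),q(b),q(b)),q(d)), Y1 = q(b), X = q(b) }, so B = q(node(node(q(b),empty,empty),node(q(b),q(b),q(b)),q(d))).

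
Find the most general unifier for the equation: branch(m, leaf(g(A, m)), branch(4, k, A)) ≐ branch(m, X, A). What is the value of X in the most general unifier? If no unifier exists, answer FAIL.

Decompose branch/3: m ≐ m,  leaf(g(A, m)) ≐ X,  branch(4, k, A) ≐ A.
Delete trivial equation m ≐ m.
Bind X := leaf(g(A, m)); no other remaining equation mentions X.
Occurs check fails: A occurs in branch(4, k, A); the equation A ≐ branch(4, k, A) has no finite solution.

FAIL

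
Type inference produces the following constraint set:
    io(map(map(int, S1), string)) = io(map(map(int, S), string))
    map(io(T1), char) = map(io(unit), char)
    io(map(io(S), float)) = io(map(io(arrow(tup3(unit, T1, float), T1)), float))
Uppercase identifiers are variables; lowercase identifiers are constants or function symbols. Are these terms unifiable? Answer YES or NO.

YES

Decompose io/1: map(map(int, S1), string) = map(map(int, S), string).
Decompose map/2: map(int, S1) = map(int, S),  string = string.
Decompose map/2: int = int,  S1 = S.
Delete trivial equation int = int.
Bind S1 := S; no other remaining equation mentions S1.
Delete trivial equation string = string.
Decompose map/2: io(T1) = io(unit),  char = char.
Decompose io/1: T1 = unit.
Bind T1 := unit; substituting into the one remaining equation that mentions T1 gives: io(map(io(S), float)) = io(map(io(arrow(tup3(unit, unit, float), unit)), float)).
Delete trivial equation char = char.
Decompose io/1: map(io(S), float) = map(io(arrow(tup3(unit, unit, float), unit)), float).
Decompose map/2: io(S) = io(arrow(tup3(unit, unit, float), unit)),  float = float.
Decompose io/1: S = arrow(tup3(unit, unit, float), unit).
Bind S := arrow(tup3(unit, unit, float), unit); no other remaining equation mentions S. Substituting into the earlier binding gives S1 := arrow(tup3(unit, unit, float), unit).
Delete trivial equation float = float.
No equations remain and no clash or occurs-check failure arose, so a unifier exists.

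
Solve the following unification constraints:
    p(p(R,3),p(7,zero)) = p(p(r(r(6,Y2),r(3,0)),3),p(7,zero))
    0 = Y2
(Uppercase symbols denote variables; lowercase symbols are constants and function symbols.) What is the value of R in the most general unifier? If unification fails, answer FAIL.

Decompose p/2: p(R,3) = p(r(r(6,Y2),r(3,0)),3),  p(7,zero) = p(7,zero).
Decompose p/2: R = r(r(6,Y2),r(3,0)),  3 = 3.
Bind R := r(r(6,Y2),r(3,0)); no other remaining equation mentions R.
Delete trivial equation 3 = 3.
Delete trivial equation p(7,zero) = p(7,zero).
Bind Y2 := 0. Substituting into the earlier binding gives R := r(r(6,0),r(3,0)).
MGU = { R -> r(r(6,0),r(3,0)), Y2 -> 0 }, so R -> r(r(6,0),r(3,0)).

r(r(6,0),r(3,0))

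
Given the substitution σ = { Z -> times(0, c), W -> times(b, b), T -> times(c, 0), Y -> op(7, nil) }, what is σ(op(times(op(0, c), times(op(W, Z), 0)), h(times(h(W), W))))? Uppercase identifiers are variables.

op(times(op(0, c), times(op(times(b, b), times(0, c)), 0)), h(times(h(times(b, b)), times(b, b))))

Replace each occurrence of Z with times(0, c).
Replace each occurrence of W with times(b, b).
Result: op(times(op(0, c), times(op(times(b, b), times(0, c)), 0)), h(times(h(times(b, b)), times(b, b)))).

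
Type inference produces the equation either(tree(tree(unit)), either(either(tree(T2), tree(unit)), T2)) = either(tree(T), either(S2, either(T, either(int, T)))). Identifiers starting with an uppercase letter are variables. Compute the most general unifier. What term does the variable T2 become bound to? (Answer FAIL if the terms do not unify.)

Decompose either/2: tree(tree(unit)) = tree(T),  either(either(tree(T2), tree(unit)), T2) = either(S2, either(T, either(int, T))).
Decompose tree/1: tree(unit) = T.
Bind T := tree(unit); substituting into the remaining equation gives: either(either(tree(T2), tree(unit)), T2) = either(S2, either(tree(unit), either(int, tree(unit)))).
Decompose either/2: either(tree(T2), tree(unit)) = S2,  T2 = either(tree(unit), either(int, tree(unit))).
Bind S2 := either(tree(T2), tree(unit)); no other remaining equation mentions S2.
Bind T2 := either(tree(unit), either(int, tree(unit))). Substituting into the earlier binding gives S2 := either(tree(either(tree(unit), either(int, tree(unit)))), tree(unit)).
MGU = { T -> tree(unit), S2 -> either(tree(either(tree(unit), either(int, tree(unit)))), tree(unit)), T2 -> either(tree(unit), either(int, tree(unit))) }, so T2 -> either(tree(unit), either(int, tree(unit))).

either(tree(unit), either(int, tree(unit)))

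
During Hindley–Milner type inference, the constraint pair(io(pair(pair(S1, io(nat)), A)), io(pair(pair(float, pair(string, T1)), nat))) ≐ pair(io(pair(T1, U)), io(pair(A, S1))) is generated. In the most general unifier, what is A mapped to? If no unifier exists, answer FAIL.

Decompose pair/2: io(pair(pair(S1, io(nat)), A)) ≐ io(pair(T1, U)),  io(pair(pair(float, pair(string, T1)), nat)) ≐ io(pair(A, S1)).
Decompose io/1: pair(pair(S1, io(nat)), A) ≐ pair(T1, U).
Decompose pair/2: pair(S1, io(nat)) ≐ T1,  A ≐ U.
Bind T1 := pair(S1, io(nat)); substituting into the one remaining equation that mentions T1 gives: io(pair(pair(float, pair(string, pair(S1, io(nat)))), nat)) ≐ io(pair(A, S1)).
Bind A := U; substituting into the remaining equation gives: io(pair(pair(float, pair(string, pair(S1, io(nat)))), nat)) ≐ io(pair(U, S1)).
Decompose io/1: pair(pair(float, pair(string, pair(S1, io(nat)))), nat) ≐ pair(U, S1).
Decompose pair/2: pair(float, pair(string, pair(S1, io(nat)))) ≐ U,  nat ≐ S1.
Bind U := pair(float, pair(string, pair(S1, io(nat)))); no other remaining equation mentions U. Substituting into the earlier binding gives A := pair(float, pair(string, pair(S1, io(nat)))).
Bind S1 := nat. Substituting into the earlier bindings gives T1 := pair(nat, io(nat)), A := pair(float, pair(string, pair(nat, io(nat)))), U := pair(float, pair(string, pair(nat, io(nat)))).
MGU = { T1 := pair(nat, io(nat)), A := pair(float, pair(string, pair(nat, io(nat)))), U := pair(float, pair(string, pair(nat, io(nat)))), S1 := nat }, so A := pair(float, pair(string, pair(nat, io(nat)))).

pair(float, pair(string, pair(nat, io(nat))))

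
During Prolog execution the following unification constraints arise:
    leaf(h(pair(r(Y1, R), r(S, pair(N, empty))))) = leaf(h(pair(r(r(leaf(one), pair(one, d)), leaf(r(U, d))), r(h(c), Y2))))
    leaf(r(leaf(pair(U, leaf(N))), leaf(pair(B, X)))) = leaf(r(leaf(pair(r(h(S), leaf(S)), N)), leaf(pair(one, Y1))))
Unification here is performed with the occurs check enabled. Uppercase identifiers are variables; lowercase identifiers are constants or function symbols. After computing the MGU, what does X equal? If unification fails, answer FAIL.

Decompose leaf/1: h(pair(r(Y1, R), r(S, pair(N, empty)))) = h(pair(r(r(leaf(one), pair(one, d)), leaf(r(U, d))), r(h(c), Y2))).
Decompose h/1: pair(r(Y1, R), r(S, pair(N, empty))) = pair(r(r(leaf(one), pair(one, d)), leaf(r(U, d))), r(h(c), Y2)).
Decompose pair/2: r(Y1, R) = r(r(leaf(one), pair(one, d)), leaf(r(U, d))),  r(S, pair(N, empty)) = r(h(c), Y2).
Decompose r/2: Y1 = r(leaf(one), pair(one, d)),  R = leaf(r(U, d)).
Bind Y1 := r(leaf(one), pair(one, d)); substituting into the one remaining equation that mentions Y1 gives: leaf(r(leaf(pair(U, leaf(N))), leaf(pair(B, X)))) = leaf(r(leaf(pair(r(h(S), leaf(S)), N)), leaf(pair(one, r(leaf(one), pair(one, d)))))).
Bind R := leaf(r(U, d)); no other remaining equation mentions R.
Decompose r/2: S = h(c),  pair(N, empty) = Y2.
Bind S := h(c); substituting into the one remaining equation that mentions S gives: leaf(r(leaf(pair(U, leaf(N))), leaf(pair(B, X)))) = leaf(r(leaf(pair(r(h(h(c)), leaf(h(c))), N)), leaf(pair(one, r(leaf(one), pair(one, d)))))).
Bind Y2 := pair(N, empty); no other remaining equation mentions Y2.
Decompose leaf/1: r(leaf(pair(U, leaf(N))), leaf(pair(B, X))) = r(leaf(pair(r(h(h(c)), leaf(h(c))), N)), leaf(pair(one, r(leaf(one), pair(one, d))))).
Decompose r/2: leaf(pair(U, leaf(N))) = leaf(pair(r(h(h(c)), leaf(h(c))), N)),  leaf(pair(B, X)) = leaf(pair(one, r(leaf(one), pair(one, d)))).
Decompose leaf/1: pair(U, leaf(N)) = pair(r(h(h(c)), leaf(h(c))), N).
Decompose pair/2: U = r(h(h(c)), leaf(h(c))),  leaf(N) = N.
Bind U := r(h(h(c)), leaf(h(c))); no other remaining equation mentions U. Substituting into the earlier binding gives R := leaf(r(r(h(h(c)), leaf(h(c))), d)).
Occurs check fails: N occurs in leaf(N); the equation N = leaf(N) has no finite solution.

FAIL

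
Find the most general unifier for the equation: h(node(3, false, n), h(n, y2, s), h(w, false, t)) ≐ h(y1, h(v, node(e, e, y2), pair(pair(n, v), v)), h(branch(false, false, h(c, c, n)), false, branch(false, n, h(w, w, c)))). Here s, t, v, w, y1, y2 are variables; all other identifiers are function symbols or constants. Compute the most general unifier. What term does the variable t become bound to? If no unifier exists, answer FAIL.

Decompose h/3: node(3, false, n) ≐ y1,  h(n, y2, s) ≐ h(v, node(e, e, y2), pair(pair(n, v), v)),  h(w, false, t) ≐ h(branch(false, false, h(c, c, n)), false, branch(false, n, h(w, w, c))).
Bind y1 := node(3, false, n); no other remaining equation mentions y1.
Decompose h/3: n ≐ v,  y2 ≐ node(e, e, y2),  s ≐ pair(pair(n, v), v).
Bind v := n; substituting into the one remaining equation that mentions v gives: s ≐ pair(pair(n, n), n).
Occurs check fails: y2 occurs in node(e, e, y2); the equation y2 ≐ node(e, e, y2) has no finite solution.

FAIL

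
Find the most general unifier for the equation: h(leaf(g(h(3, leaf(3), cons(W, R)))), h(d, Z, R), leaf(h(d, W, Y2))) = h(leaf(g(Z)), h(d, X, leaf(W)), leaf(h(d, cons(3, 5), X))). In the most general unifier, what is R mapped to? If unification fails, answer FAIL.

leaf(cons(3, 5))

Decompose h/3: leaf(g(h(3, leaf(3), cons(W, R)))) = leaf(g(Z)),  h(d, Z, R) = h(d, X, leaf(W)),  leaf(h(d, W, Y2)) = leaf(h(d, cons(3, 5), X)).
Decompose leaf/1: g(h(3, leaf(3), cons(W, R))) = g(Z).
Decompose g/1: h(3, leaf(3), cons(W, R)) = Z.
Bind Z := h(3, leaf(3), cons(W, R)); substituting into the one remaining equation that mentions Z gives: h(d, h(3, leaf(3), cons(W, R)), R) = h(d, X, leaf(W)).
Decompose h/3: d = d,  h(3, leaf(3), cons(W, R)) = X,  R = leaf(W).
Delete trivial equation d = d.
Bind X := h(3, leaf(3), cons(W, R)); substituting into the one remaining equation that mentions X gives: leaf(h(d, W, Y2)) = leaf(h(d, cons(3, 5), h(3, leaf(3), cons(W, R)))).
Bind R := leaf(W); substituting into the remaining equation gives: leaf(h(d, W, Y2)) = leaf(h(d, cons(3, 5), h(3, leaf(3), cons(W, leaf(W))))). Substituting into the earlier bindings gives Z := h(3, leaf(3), cons(W, leaf(W))), X := h(3, leaf(3), cons(W, leaf(W))).
Decompose leaf/1: h(d, W, Y2) = h(d, cons(3, 5), h(3, leaf(3), cons(W, leaf(W)))).
Decompose h/3: d = d,  W = cons(3, 5),  Y2 = h(3, leaf(3), cons(W, leaf(W))).
Delete trivial equation d = d.
Bind W := cons(3, 5); substituting into the remaining equation gives: Y2 = h(3, leaf(3), cons(cons(3, 5), leaf(cons(3, 5)))). Substituting into the earlier bindings gives Z := h(3, leaf(3), cons(cons(3, 5), leaf(cons(3, 5)))), X := h(3, leaf(3), cons(cons(3, 5), leaf(cons(3, 5)))), R := leaf(cons(3, 5)).
Bind Y2 := h(3, leaf(3), cons(cons(3, 5), leaf(cons(3, 5)))).
MGU = { Z -> h(3, leaf(3), cons(cons(3, 5), leaf(cons(3, 5)))), X -> h(3, leaf(3), cons(cons(3, 5), leaf(cons(3, 5)))), R -> leaf(cons(3, 5)), W -> cons(3, 5), Y2 -> h(3, leaf(3), cons(cons(3, 5), leaf(cons(3, 5)))) }, so R -> leaf(cons(3, 5)).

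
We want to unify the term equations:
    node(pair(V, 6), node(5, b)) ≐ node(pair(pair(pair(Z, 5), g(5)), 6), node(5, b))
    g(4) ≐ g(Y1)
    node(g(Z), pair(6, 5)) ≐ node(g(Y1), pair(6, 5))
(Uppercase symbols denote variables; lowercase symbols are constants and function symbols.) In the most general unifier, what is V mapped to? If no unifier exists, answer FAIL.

Decompose node/2: pair(V, 6) ≐ pair(pair(pair(Z, 5), g(5)), 6),  node(5, b) ≐ node(5, b).
Decompose pair/2: V ≐ pair(pair(Z, 5), g(5)),  6 ≐ 6.
Bind V := pair(pair(Z, 5), g(5)); no other remaining equation mentions V.
Delete trivial equation 6 ≐ 6.
Delete trivial equation node(5, b) ≐ node(5, b).
Decompose g/1: 4 ≐ Y1.
Bind Y1 := 4; substituting into the remaining equation gives: node(g(Z), pair(6, 5)) ≐ node(g(4), pair(6, 5)).
Decompose node/2: g(Z) ≐ g(4),  pair(6, 5) ≐ pair(6, 5).
Decompose g/1: Z ≐ 4.
Bind Z := 4; no other remaining equation mentions Z. Substituting into the earlier binding gives V := pair(pair(4, 5), g(5)).
Delete trivial equation pair(6, 5) ≐ pair(6, 5).
MGU = { V ↦ pair(pair(4, 5), g(5)), Y1 ↦ 4, Z ↦ 4 }, so V ↦ pair(pair(4, 5), g(5)).

pair(pair(4, 5), g(5))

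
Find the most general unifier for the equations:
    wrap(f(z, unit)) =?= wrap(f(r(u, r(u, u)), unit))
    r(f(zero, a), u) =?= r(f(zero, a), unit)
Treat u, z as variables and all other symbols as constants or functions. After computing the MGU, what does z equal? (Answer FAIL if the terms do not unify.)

Decompose wrap/1: f(z, unit) =?= f(r(u, r(u, u)), unit).
Decompose f/2: z =?= r(u, r(u, u)),  unit =?= unit.
Bind z := r(u, r(u, u)); no other remaining equation mentions z.
Delete trivial equation unit =?= unit.
Decompose r/2: f(zero, a) =?= f(zero, a),  u =?= unit.
Delete trivial equation f(zero, a) =?= f(zero, a).
Bind u := unit. Substituting into the earlier binding gives z := r(unit, r(unit, unit)).
MGU = { z ↦ r(unit, r(unit, unit)), u ↦ unit }, so z ↦ r(unit, r(unit, unit)).

r(unit, r(unit, unit))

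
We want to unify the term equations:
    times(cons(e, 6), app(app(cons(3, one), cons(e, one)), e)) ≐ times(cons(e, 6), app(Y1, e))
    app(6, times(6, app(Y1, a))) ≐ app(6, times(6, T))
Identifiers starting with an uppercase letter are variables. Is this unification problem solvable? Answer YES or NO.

YES

Decompose times/2: cons(e, 6) ≐ cons(e, 6),  app(app(cons(3, one), cons(e, one)), e) ≐ app(Y1, e).
Delete trivial equation cons(e, 6) ≐ cons(e, 6).
Decompose app/2: app(cons(3, one), cons(e, one)) ≐ Y1,  e ≐ e.
Bind Y1 := app(cons(3, one), cons(e, one)); substituting into the one remaining equation that mentions Y1 gives: app(6, times(6, app(app(cons(3, one), cons(e, one)), a))) ≐ app(6, times(6, T)).
Delete trivial equation e ≐ e.
Decompose app/2: 6 ≐ 6,  times(6, app(app(cons(3, one), cons(e, one)), a)) ≐ times(6, T).
Delete trivial equation 6 ≐ 6.
Decompose times/2: 6 ≐ 6,  app(app(cons(3, one), cons(e, one)), a) ≐ T.
Delete trivial equation 6 ≐ 6.
Bind T := app(app(cons(3, one), cons(e, one)), a).
No equations remain and no clash or occurs-check failure arose, so a unifier exists.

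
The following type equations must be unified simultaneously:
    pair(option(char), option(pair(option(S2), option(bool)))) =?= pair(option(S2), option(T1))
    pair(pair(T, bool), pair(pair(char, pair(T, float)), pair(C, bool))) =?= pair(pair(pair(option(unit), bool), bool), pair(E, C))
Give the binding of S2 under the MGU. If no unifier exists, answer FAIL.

Decompose pair/2: option(char) =?= option(S2),  option(pair(option(S2), option(bool))) =?= option(T1).
Decompose option/1: char =?= S2.
Bind S2 := char; substituting into the one remaining equation that mentions S2 gives: option(pair(option(char), option(bool))) =?= option(T1).
Decompose option/1: pair(option(char), option(bool)) =?= T1.
Bind T1 := pair(option(char), option(bool)); no other remaining equation mentions T1.
Decompose pair/2: pair(T, bool) =?= pair(pair(option(unit), bool), bool),  pair(pair(char, pair(T, float)), pair(C, bool)) =?= pair(E, C).
Decompose pair/2: T =?= pair(option(unit), bool),  bool =?= bool.
Bind T := pair(option(unit), bool); substituting into the one remaining equation that mentions T gives: pair(pair(char, pair(pair(option(unit), bool), float)), pair(C, bool)) =?= pair(E, C).
Delete trivial equation bool =?= bool.
Decompose pair/2: pair(char, pair(pair(option(unit), bool), float)) =?= E,  pair(C, bool) =?= C.
Bind E := pair(char, pair(pair(option(unit), bool), float)); no other remaining equation mentions E.
Occurs check fails: C occurs in pair(C, bool); the equation C =?= pair(C, bool) has no finite solution.

FAIL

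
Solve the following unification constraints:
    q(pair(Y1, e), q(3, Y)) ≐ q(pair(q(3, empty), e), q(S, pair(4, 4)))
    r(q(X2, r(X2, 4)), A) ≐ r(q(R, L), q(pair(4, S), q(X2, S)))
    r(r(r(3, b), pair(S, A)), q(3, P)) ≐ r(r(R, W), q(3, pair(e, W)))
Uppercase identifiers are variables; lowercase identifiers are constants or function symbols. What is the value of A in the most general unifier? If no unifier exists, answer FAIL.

Decompose q/2: pair(Y1, e) ≐ pair(q(3, empty), e),  q(3, Y) ≐ q(S, pair(4, 4)).
Decompose pair/2: Y1 ≐ q(3, empty),  e ≐ e.
Bind Y1 := q(3, empty); no other remaining equation mentions Y1.
Delete trivial equation e ≐ e.
Decompose q/2: 3 ≐ S,  Y ≐ pair(4, 4).
Bind S := 3; substituting into the 2 remaining equations that mention S gives: r(q(X2, r(X2, 4)), A) ≐ r(q(R, L), q(pair(4, 3), q(X2, 3))),  r(r(r(3, b), pair(3, A)), q(3, P)) ≐ r(r(R, W), q(3, pair(e, W))).
Bind Y := pair(4, 4); no other remaining equation mentions Y.
Decompose r/2: q(X2, r(X2, 4)) ≐ q(R, L),  A ≐ q(pair(4, 3), q(X2, 3)).
Decompose q/2: X2 ≐ R,  r(X2, 4) ≐ L.
Bind X2 := R; substituting into the 2 remaining equations that mention X2 gives: r(R, 4) ≐ L,  A ≐ q(pair(4, 3), q(R, 3)).
Bind L := r(R, 4); no other remaining equation mentions L.
Bind A := q(pair(4, 3), q(R, 3)); substituting into the remaining equation gives: r(r(r(3, b), pair(3, q(pair(4, 3), q(R, 3)))), q(3, P)) ≐ r(r(R, W), q(3, pair(e, W))).
Decompose r/2: r(r(3, b), pair(3, q(pair(4, 3), q(R, 3)))) ≐ r(R, W),  q(3, P) ≐ q(3, pair(e, W)).
Decompose r/2: r(3, b) ≐ R,  pair(3, q(pair(4, 3), q(R, 3))) ≐ W.
Bind R := r(3, b); substituting into the one remaining equation that mentions R gives: pair(3, q(pair(4, 3), q(r(3, b), 3))) ≐ W. Substituting into the earlier bindings gives X2 := r(3, b), L := r(r(3, b), 4), A := q(pair(4, 3), q(r(3, b), 3)).
Bind W := pair(3, q(pair(4, 3), q(r(3, b), 3))); substituting into the remaining equation gives: q(3, P) ≐ q(3, pair(e, pair(3, q(pair(4, 3), q(r(3, b), 3))))).
Decompose q/2: 3 ≐ 3,  P ≐ pair(e, pair(3, q(pair(4, 3), q(r(3, b), 3)))).
Delete trivial equation 3 ≐ 3.
Bind P := pair(e, pair(3, q(pair(4, 3), q(r(3, b), 3)))).
MGU = { Y1 ↦ q(3, empty), S ↦ 3, Y ↦ pair(4, 4), X2 ↦ r(3, b), L ↦ r(r(3, b), 4), A ↦ q(pair(4, 3), q(r(3, b), 3)), R ↦ r(3, b), W ↦ pair(3, q(pair(4, 3), q(r(3, b), 3))), P ↦ pair(e, pair(3, q(pair(4, 3), q(r(3, b), 3)))) }, so A ↦ q(pair(4, 3), q(r(3, b), 3)).

q(pair(4, 3), q(r(3, b), 3))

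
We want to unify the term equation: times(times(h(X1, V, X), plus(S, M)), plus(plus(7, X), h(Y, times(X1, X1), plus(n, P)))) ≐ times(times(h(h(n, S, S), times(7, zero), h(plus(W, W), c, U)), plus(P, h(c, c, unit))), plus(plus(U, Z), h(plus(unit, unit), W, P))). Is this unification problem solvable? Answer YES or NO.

NO

Decompose times/2: times(h(X1, V, X), plus(S, M)) ≐ times(h(h(n, S, S), times(7, zero), h(plus(W, W), c, U)), plus(P, h(c, c, unit))),  plus(plus(7, X), h(Y, times(X1, X1), plus(n, P))) ≐ plus(plus(U, Z), h(plus(unit, unit), W, P)).
Decompose times/2: h(X1, V, X) ≐ h(h(n, S, S), times(7, zero), h(plus(W, W), c, U)),  plus(S, M) ≐ plus(P, h(c, c, unit)).
Decompose h/3: X1 ≐ h(n, S, S),  V ≐ times(7, zero),  X ≐ h(plus(W, W), c, U).
Bind X1 := h(n, S, S); substituting into the one remaining equation that mentions X1 gives: plus(plus(7, X), h(Y, times(h(n, S, S), h(n, S, S)), plus(n, P))) ≐ plus(plus(U, Z), h(plus(unit, unit), W, P)).
Bind V := times(7, zero); no other remaining equation mentions V.
Bind X := h(plus(W, W), c, U); substituting into the one remaining equation that mentions X gives: plus(plus(7, h(plus(W, W), c, U)), h(Y, times(h(n, S, S), h(n, S, S)), plus(n, P))) ≐ plus(plus(U, Z), h(plus(unit, unit), W, P)).
Decompose plus/2: S ≐ P,  M ≐ h(c, c, unit).
Bind S := P; substituting into the one remaining equation that mentions S gives: plus(plus(7, h(plus(W, W), c, U)), h(Y, times(h(n, P, P), h(n, P, P)), plus(n, P))) ≐ plus(plus(U, Z), h(plus(unit, unit), W, P)). Substituting into the earlier binding gives X1 := h(n, P, P).
Bind M := h(c, c, unit); no other remaining equation mentions M.
Decompose plus/2: plus(7, h(plus(W, W), c, U)) ≐ plus(U, Z),  h(Y, times(h(n, P, P), h(n, P, P)), plus(n, P)) ≐ h(plus(unit, unit), W, P).
Decompose plus/2: 7 ≐ U,  h(plus(W, W), c, U) ≐ Z.
Bind U := 7; substituting into the one remaining equation that mentions U gives: h(plus(W, W), c, 7) ≐ Z. Substituting into the earlier binding gives X := h(plus(W, W), c, 7).
Bind Z := h(plus(W, W), c, 7); no other remaining equation mentions Z.
Decompose h/3: Y ≐ plus(unit, unit),  times(h(n, P, P), h(n, P, P)) ≐ W,  plus(n, P) ≐ P.
Bind Y := plus(unit, unit); no other remaining equation mentions Y.
Bind W := times(h(n, P, P), h(n, P, P)); no other remaining equation mentions W. Substituting into the earlier bindings gives X := h(plus(times(h(n, P, P), h(n, P, P)), times(h(n, P, P), h(n, P, P))), c, 7), Z := h(plus(times(h(n, P, P), h(n, P, P)), times(h(n, P, P), h(n, P, P))), c, 7).
Occurs check fails: P occurs in plus(n, P); the equation P ≐ plus(n, P) has no finite solution.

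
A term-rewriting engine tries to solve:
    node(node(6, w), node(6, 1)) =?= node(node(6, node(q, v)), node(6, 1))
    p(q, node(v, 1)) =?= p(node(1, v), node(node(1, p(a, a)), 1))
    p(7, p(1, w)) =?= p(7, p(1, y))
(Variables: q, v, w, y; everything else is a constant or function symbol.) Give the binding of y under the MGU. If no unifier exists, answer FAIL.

Decompose node/2: node(6, w) =?= node(6, node(q, v)),  node(6, 1) =?= node(6, 1).
Decompose node/2: 6 =?= 6,  w =?= node(q, v).
Delete trivial equation 6 =?= 6.
Bind w := node(q, v); substituting into the one remaining equation that mentions w gives: p(7, p(1, node(q, v))) =?= p(7, p(1, y)).
Delete trivial equation node(6, 1) =?= node(6, 1).
Decompose p/2: q =?= node(1, v),  node(v, 1) =?= node(node(1, p(a, a)), 1).
Bind q := node(1, v); substituting into the one remaining equation that mentions q gives: p(7, p(1, node(node(1, v), v))) =?= p(7, p(1, y)). Substituting into the earlier binding gives w := node(node(1, v), v).
Decompose node/2: v =?= node(1, p(a, a)),  1 =?= 1.
Bind v := node(1, p(a, a)); substituting into the one remaining equation that mentions v gives: p(7, p(1, node(node(1, node(1, p(a, a))), node(1, p(a, a))))) =?= p(7, p(1, y)). Substituting into the earlier bindings gives w := node(node(1, node(1, p(a, a))), node(1, p(a, a))), q := node(1, node(1, p(a, a))).
Delete trivial equation 1 =?= 1.
Decompose p/2: 7 =?= 7,  p(1, node(node(1, node(1, p(a, a))), node(1, p(a, a)))) =?= p(1, y).
Delete trivial equation 7 =?= 7.
Decompose p/2: 1 =?= 1,  node(node(1, node(1, p(a, a))), node(1, p(a, a))) =?= y.
Delete trivial equation 1 =?= 1.
Bind y := node(node(1, node(1, p(a, a))), node(1, p(a, a))).
MGU = { w ↦ node(node(1, node(1, p(a, a))), node(1, p(a, a))), q ↦ node(1, node(1, p(a, a))), v ↦ node(1, p(a, a)), y ↦ node(node(1, node(1, p(a, a))), node(1, p(a, a))) }, so y ↦ node(node(1, node(1, p(a, a))), node(1, p(a, a))).

node(node(1, node(1, p(a, a))), node(1, p(a, a)))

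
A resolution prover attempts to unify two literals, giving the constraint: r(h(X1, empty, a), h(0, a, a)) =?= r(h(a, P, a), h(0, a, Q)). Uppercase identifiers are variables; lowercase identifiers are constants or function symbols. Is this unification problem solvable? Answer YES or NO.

YES

Decompose r/2: h(X1, empty, a) =?= h(a, P, a),  h(0, a, a) =?= h(0, a, Q).
Decompose h/3: X1 =?= a,  empty =?= P,  a =?= a.
Bind X1 := a; no other remaining equation mentions X1.
Bind P := empty; no other remaining equation mentions P.
Delete trivial equation a =?= a.
Decompose h/3: 0 =?= 0,  a =?= a,  a =?= Q.
Delete trivial equation 0 =?= 0.
Delete trivial equation a =?= a.
Bind Q := a.
No equations remain and no clash or occurs-check failure arose, so a unifier exists.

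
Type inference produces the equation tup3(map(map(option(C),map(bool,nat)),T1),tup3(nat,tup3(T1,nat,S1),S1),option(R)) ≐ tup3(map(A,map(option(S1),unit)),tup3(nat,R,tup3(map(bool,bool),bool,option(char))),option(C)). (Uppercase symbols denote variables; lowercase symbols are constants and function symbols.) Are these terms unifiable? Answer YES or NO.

YES

Decompose tup3/3: map(map(option(C),map(bool,nat)),T1) ≐ map(A,map(option(S1),unit)),  tup3(nat,tup3(T1,nat,S1),S1) ≐ tup3(nat,R,tup3(map(bool,bool),bool,option(char))),  option(R) ≐ option(C).
Decompose map/2: map(option(C),map(bool,nat)) ≐ A,  T1 ≐ map(option(S1),unit).
Bind A := map(option(C),map(bool,nat)); no other remaining equation mentions A.
Bind T1 := map(option(S1),unit); substituting into the one remaining equation that mentions T1 gives: tup3(nat,tup3(map(option(S1),unit),nat,S1),S1) ≐ tup3(nat,R,tup3(map(bool,bool),bool,option(char))).
Decompose tup3/3: nat ≐ nat,  tup3(map(option(S1),unit),nat,S1) ≐ R,  S1 ≐ tup3(map(bool,bool),bool,option(char)).
Delete trivial equation nat ≐ nat.
Bind R := tup3(map(option(S1),unit),nat,S1); substituting into the one remaining equation that mentions R gives: option(tup3(map(option(S1),unit),nat,S1)) ≐ option(C).
Bind S1 := tup3(map(bool,bool),bool,option(char)); substituting into the remaining equation gives: option(tup3(map(option(tup3(map(bool,bool),bool,option(char))),unit),nat,tup3(map(bool,bool),bool,option(char)))) ≐ option(C). Substituting into the earlier bindings gives T1 := map(option(tup3(map(bool,bool),bool,option(char))),unit), R := tup3(map(option(tup3(map(bool,bool),bool,option(char))),unit),nat,tup3(map(bool,bool),bool,option(char))).
Decompose option/1: tup3(map(option(tup3(map(bool,bool),bool,option(char))),unit),nat,tup3(map(bool,bool),bool,option(char))) ≐ C.
Bind C := tup3(map(option(tup3(map(bool,bool),bool,option(char))),unit),nat,tup3(map(bool,bool),bool,option(char))). Substituting into the earlier binding gives A := map(option(tup3(map(option(tup3(map(bool,bool),bool,option(char))),unit),nat,tup3(map(bool,bool),bool,option(char)))),map(bool,nat)).
No equations remain and no clash or occurs-check failure arose, so a unifier exists.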